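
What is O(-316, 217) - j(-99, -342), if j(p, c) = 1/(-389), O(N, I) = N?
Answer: -122923/389 ≈ -316.00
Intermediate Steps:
j(p, c) = -1/389
O(-316, 217) - j(-99, -342) = -316 - 1*(-1/389) = -316 + 1/389 = -122923/389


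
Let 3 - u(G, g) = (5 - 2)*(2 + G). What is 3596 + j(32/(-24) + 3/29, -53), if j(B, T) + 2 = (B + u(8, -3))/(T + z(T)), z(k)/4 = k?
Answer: 82862126/23055 ≈ 3594.1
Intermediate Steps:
z(k) = 4*k
u(G, g) = -3 - 3*G (u(G, g) = 3 - (5 - 2)*(2 + G) = 3 - 3*(2 + G) = 3 - (6 + 3*G) = 3 + (-6 - 3*G) = -3 - 3*G)
j(B, T) = -2 + (-27 + B)/(5*T) (j(B, T) = -2 + (B + (-3 - 3*8))/(T + 4*T) = -2 + (B + (-3 - 24))/((5*T)) = -2 + (B - 27)*(1/(5*T)) = -2 + (-27 + B)*(1/(5*T)) = -2 + (-27 + B)/(5*T))
3596 + j(32/(-24) + 3/29, -53) = 3596 + (1/5)*(-27 + (32/(-24) + 3/29) - 10*(-53))/(-53) = 3596 + (1/5)*(-1/53)*(-27 + (32*(-1/24) + 3*(1/29)) + 530) = 3596 + (1/5)*(-1/53)*(-27 + (-4/3 + 3/29) + 530) = 3596 + (1/5)*(-1/53)*(-27 - 107/87 + 530) = 3596 + (1/5)*(-1/53)*(43654/87) = 3596 - 43654/23055 = 82862126/23055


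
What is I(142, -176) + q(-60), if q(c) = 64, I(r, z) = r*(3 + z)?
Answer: -24502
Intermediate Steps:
I(142, -176) + q(-60) = 142*(3 - 176) + 64 = 142*(-173) + 64 = -24566 + 64 = -24502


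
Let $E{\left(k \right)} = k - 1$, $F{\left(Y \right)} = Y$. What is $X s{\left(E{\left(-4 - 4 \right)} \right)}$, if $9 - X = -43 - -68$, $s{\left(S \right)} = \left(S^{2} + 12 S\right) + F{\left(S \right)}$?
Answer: $576$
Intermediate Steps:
$E{\left(k \right)} = -1 + k$
$s{\left(S \right)} = S^{2} + 13 S$ ($s{\left(S \right)} = \left(S^{2} + 12 S\right) + S = S^{2} + 13 S$)
$X = -16$ ($X = 9 - \left(-43 - -68\right) = 9 - \left(-43 + 68\right) = 9 - 25 = -16$)
$X s{\left(E{\left(-4 - 4 \right)} \right)} = - 16 \left(-1 - 8\right) \left(13 - 9\right) = - 16 \left(- 9 \left(13 - 9\right)\right) = - 16 \left(\left(-9\right) 4\right) = \left(-16\right) \left(-36\right) = 576$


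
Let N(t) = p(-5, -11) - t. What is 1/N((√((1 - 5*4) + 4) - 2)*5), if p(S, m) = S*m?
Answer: 13/920 + I*√15/920 ≈ 0.01413 + 0.0042098*I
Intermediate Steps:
N(t) = 55 - t (N(t) = -5*(-11) - t = 55 - t)
1/N((√((1 - 5*4) + 4) - 2)*5) = 1/(55 - (√((1 - 5*4) + 4) - 2)*5) = 1/(55 - (√((1 - 20) + 4) - 2)*5) = 1/(55 - (√(-19 + 4) - 2)*5) = 1/(55 - (√(-15) - 2)*5) = 1/(55 - (I*√15 - 2)*5) = 1/(55 - (-2 + I*√15)*5) = 1/(55 - (-10 + 5*I*√15)) = 1/(55 + (10 - 5*I*√15)) = 1/(65 - 5*I*√15)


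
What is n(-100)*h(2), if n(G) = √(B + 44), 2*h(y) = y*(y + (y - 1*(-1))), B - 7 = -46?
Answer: 5*√5 ≈ 11.180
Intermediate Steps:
B = -39 (B = 7 - 46 = -39)
h(y) = y*(1 + 2*y)/2 (h(y) = (y*(y + (y - 1*(-1))))/2 = (y*(y + (y + 1)))/2 = (y*(y + (1 + y)))/2 = (y*(1 + 2*y))/2 = y*(1 + 2*y)/2)
n(G) = √5 (n(G) = √(-39 + 44) = √5)
n(-100)*h(2) = √5*(2*(½ + 2)) = √5*(2*(5/2)) = √5*5 = 5*√5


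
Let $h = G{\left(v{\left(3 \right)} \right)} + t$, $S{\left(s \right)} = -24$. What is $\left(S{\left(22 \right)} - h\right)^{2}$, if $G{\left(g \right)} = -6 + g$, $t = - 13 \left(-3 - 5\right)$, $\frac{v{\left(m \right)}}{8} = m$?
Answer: $21316$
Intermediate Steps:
$v{\left(m \right)} = 8 m$
$t = 104$ ($t = \left(-13\right) \left(-8\right) = 104$)
$h = 122$ ($h = \left(-6 + 8 \cdot 3\right) + 104 = \left(-6 + 24\right) + 104 = 18 + 104 = 122$)
$\left(S{\left(22 \right)} - h\right)^{2} = \left(-24 - 122\right)^{2} = \left(-146\right)^{2} = 21316$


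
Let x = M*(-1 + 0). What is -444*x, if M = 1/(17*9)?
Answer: 148/51 ≈ 2.9020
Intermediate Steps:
M = 1/153 ≈ 0.0065359
x = -1/153 (x = (-1 + 0)/153 = (1/153)*(-1) = -1/153 ≈ -0.0065359)
-444*x = -444*(-1/153) = 148/51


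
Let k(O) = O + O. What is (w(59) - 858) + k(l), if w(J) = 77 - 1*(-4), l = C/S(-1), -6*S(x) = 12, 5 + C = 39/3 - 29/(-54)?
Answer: -42419/54 ≈ -785.54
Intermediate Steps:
C = 461/54 (C = -5 + (39/3 - 29/(-54)) = -5 + (39*(1/3) - 29*(-1/54)) = -5 + (13 + 29/54) = -5 + 731/54 = 461/54 ≈ 8.5370)
S(x) = -2 (S(x) = -1/6*12 = -2)
l = -461/108 (l = (461/54)/(-2) = (461/54)*(-1/2) = -461/108 ≈ -4.2685)
w(J) = 81 (w(J) = 77 + 4 = 81)
k(O) = 2*O
(w(59) - 858) + k(l) = (81 - 858) + 2*(-461/108) = -777 - 461/54 = -42419/54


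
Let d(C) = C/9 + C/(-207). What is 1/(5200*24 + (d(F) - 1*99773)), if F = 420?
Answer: 69/1729943 ≈ 3.9886e-5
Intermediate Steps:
d(C) = 22*C/207 (d(C) = C*(1/9) + C*(-1/207) = C/9 - C/207 = 22*C/207)
1/(5200*24 + (d(F) - 1*99773)) = 1/(5200*24 + ((22/207)*420 - 1*99773)) = 1/(124800 + (3080/69 - 99773)) = 1/(124800 - 6881257/69) = 1/(1729943/69) = 69/1729943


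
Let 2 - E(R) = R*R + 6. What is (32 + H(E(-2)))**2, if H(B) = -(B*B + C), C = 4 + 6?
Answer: 1764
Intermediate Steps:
E(R) = -4 - R**2 (E(R) = 2 - (R*R + 6) = 2 - (R**2 + 6) = 2 - (6 + R**2) = 2 + (-6 - R**2) = -4 - R**2)
C = 10
H(B) = -10 - B**2 (H(B) = -(B*B + 10) = -(B**2 + 10) = -(10 + B**2) = -10 - B**2)
(32 + H(E(-2)))**2 = (32 + (-10 - (-4 - 1*(-2)**2)**2))**2 = (32 + (-10 - (-4 - 1*4)**2))**2 = (32 + (-10 - (-4 - 4)**2))**2 = (32 + (-10 - 1*(-8)**2))**2 = (32 + (-10 - 1*64))**2 = (32 + (-10 - 64))**2 = (32 - 74)**2 = (-42)**2 = 1764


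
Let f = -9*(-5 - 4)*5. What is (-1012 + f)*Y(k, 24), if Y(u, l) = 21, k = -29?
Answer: -12747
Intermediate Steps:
f = 405 (f = -9*(-9)*5 = 81*5 = 405)
(-1012 + f)*Y(k, 24) = (-1012 + 405)*21 = -607*21 = -12747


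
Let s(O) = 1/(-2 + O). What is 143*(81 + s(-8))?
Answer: 115687/10 ≈ 11569.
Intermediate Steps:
143*(81 + s(-8)) = 143*(81 + 1/(-2 - 8)) = 143*(81 + 1/(-10)) = 143*(81 - ⅒) = 143*(809/10) = 115687/10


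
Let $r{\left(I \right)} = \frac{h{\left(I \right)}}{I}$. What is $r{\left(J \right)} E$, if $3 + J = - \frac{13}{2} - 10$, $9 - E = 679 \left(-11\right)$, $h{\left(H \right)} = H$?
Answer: $7478$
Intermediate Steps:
$E = 7478$ ($E = 9 - 679 \left(-11\right) = 9 - -7469 = 9 + 7469 = 7478$)
$J = - \frac{39}{2}$ ($J = -3 - \left(10 + \frac{13}{2}\right) = -3 - \frac{33}{2} = - \frac{39}{2} \approx -19.5$)
$r{\left(I \right)} = 1$ ($r{\left(I \right)} = \frac{I}{I} = 1$)
$r{\left(J \right)} E = 1 \cdot 7478 = 7478$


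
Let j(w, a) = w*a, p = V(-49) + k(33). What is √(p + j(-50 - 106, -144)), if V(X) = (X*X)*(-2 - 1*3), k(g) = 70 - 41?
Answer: 2*√2622 ≈ 102.41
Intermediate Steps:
k(g) = 29
V(X) = -5*X² (V(X) = X²*(-2 - 3) = X²*(-5) = -5*X²)
p = -11976 (p = -5*(-49)² + 29 = -5*2401 + 29 = -12005 + 29 = -11976)
j(w, a) = a*w
√(p + j(-50 - 106, -144)) = √(-11976 - 144*(-50 - 106)) = √(-11976 - 144*(-156)) = √(-11976 + 22464) = √10488 = 2*√2622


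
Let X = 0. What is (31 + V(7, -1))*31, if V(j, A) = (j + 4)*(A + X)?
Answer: 620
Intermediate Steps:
V(j, A) = A*(4 + j) (V(j, A) = (j + 4)*(A + 0) = (4 + j)*A = A*(4 + j))
(31 + V(7, -1))*31 = (31 - (4 + 7))*31 = (31 - 1*11)*31 = (31 - 11)*31 = 20*31 = 620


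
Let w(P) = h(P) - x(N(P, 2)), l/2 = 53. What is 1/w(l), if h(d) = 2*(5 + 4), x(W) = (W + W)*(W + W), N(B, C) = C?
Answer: ½ ≈ 0.50000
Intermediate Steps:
x(W) = 4*W² (x(W) = (2*W)*(2*W) = 4*W²)
h(d) = 18 (h(d) = 2*9 = 18)
l = 106 (l = 2*53 = 106)
w(P) = 2 (w(P) = 18 - 4*2² = 18 - 4*4 = 18 - 1*16 = 18 - 16 = 2)
1/w(l) = 1/2 = ½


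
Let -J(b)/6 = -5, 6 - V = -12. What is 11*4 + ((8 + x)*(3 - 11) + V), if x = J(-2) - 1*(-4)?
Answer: -274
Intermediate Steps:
V = 18 (V = 6 - 1*(-12) = 6 + 12 = 18)
J(b) = 30 (J(b) = -6*(-5) = 30)
x = 34 (x = 30 - 1*(-4) = 30 + 4 = 34)
11*4 + ((8 + x)*(3 - 11) + V) = 11*4 + ((8 + 34)*(3 - 11) + 18) = 44 + (42*(-8) + 18) = 44 + (-336 + 18) = 44 - 318 = -274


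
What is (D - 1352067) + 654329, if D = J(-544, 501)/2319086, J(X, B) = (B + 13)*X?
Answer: -809057353542/1159543 ≈ -6.9774e+5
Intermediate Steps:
J(X, B) = X*(13 + B) (J(X, B) = (13 + B)*X = X*(13 + B))
D = -139808/1159543 (D = -544*(13 + 501)/2319086 = -544*514*(1/2319086) = -279616*1/2319086 = -139808/1159543 ≈ -0.12057)
(D - 1352067) + 654329 = (-139808/1159543 - 1352067) + 654329 = -1567779965189/1159543 + 654329 = -809057353542/1159543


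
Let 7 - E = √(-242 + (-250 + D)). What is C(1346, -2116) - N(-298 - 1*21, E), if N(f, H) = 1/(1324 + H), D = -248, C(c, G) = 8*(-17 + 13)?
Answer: -56714963/1772301 - 2*I*√185/1772301 ≈ -32.001 - 1.5349e-5*I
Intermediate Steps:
C(c, G) = -32 (C(c, G) = 8*(-4) = -32)
E = 7 - 2*I*√185 (E = 7 - √(-242 + (-250 - 248)) = 7 - √(-242 - 498) = 7 - √(-740) = 7 - 2*I*√185 ≈ 7.0 - 27.203*I)
C(1346, -2116) - N(-298 - 1*21, E) = -32 - 1/(1324 + (7 - 2*I*√185)) = -32 - 1/(1331 - 2*I*√185)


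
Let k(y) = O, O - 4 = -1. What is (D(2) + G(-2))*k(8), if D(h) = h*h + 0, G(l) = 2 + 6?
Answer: 36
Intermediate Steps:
G(l) = 8
D(h) = h**2 (D(h) = h**2 + 0 = h**2)
O = 3 (O = 4 - 1 = 3)
k(y) = 3
(D(2) + G(-2))*k(8) = (2**2 + 8)*3 = (4 + 8)*3 = 12*3 = 36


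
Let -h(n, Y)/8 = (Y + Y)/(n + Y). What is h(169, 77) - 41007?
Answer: -5044477/123 ≈ -41012.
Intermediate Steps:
h(n, Y) = -16*Y/(Y + n) (h(n, Y) = -8*(Y + Y)/(n + Y) = -8*2*Y/(Y + n) = -16*Y/(Y + n))
h(169, 77) - 41007 = -16*77/(77 + 169) - 41007 = -16*77/246 - 41007 = -16*77*1/246 - 41007 = -616/123 - 41007 = -5044477/123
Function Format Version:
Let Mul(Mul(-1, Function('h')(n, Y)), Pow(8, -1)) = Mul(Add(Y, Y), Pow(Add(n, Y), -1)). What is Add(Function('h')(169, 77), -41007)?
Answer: Rational(-5044477, 123) ≈ -41012.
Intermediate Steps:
Function('h')(n, Y) = Mul(-16, Y, Pow(Add(Y, n), -1)) (Function('h')(n, Y) = Mul(-8, Mul(Add(Y, Y), Pow(Add(n, Y), -1))) = Mul(-8, Mul(Mul(2, Y), Pow(Add(Y, n), -1))) = Mul(-8, Mul(2, Y, Pow(Add(Y, n), -1))) = Mul(-16, Y, Pow(Add(Y, n), -1)))
Add(Function('h')(169, 77), -41007) = Add(Mul(-16, 77, Pow(Add(77, 169), -1)), -41007) = Add(Mul(-16, 77, Pow(246, -1)), -41007) = Add(Mul(-16, 77, Rational(1, 246)), -41007) = Add(Rational(-616, 123), -41007) = Rational(-5044477, 123)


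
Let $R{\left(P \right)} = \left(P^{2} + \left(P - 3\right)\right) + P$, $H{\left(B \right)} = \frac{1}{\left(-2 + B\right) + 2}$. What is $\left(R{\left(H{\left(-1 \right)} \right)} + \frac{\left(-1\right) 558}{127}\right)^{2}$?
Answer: $\frac{1136356}{16129} \approx 70.454$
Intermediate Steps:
$H{\left(B \right)} = \frac{1}{B}$
$R{\left(P \right)} = -3 + P^{2} + 2 P$ ($R{\left(P \right)} = \left(P^{2} + \left(-3 + P\right)\right) + P = \left(-3 + P + P^{2}\right) + P = -3 + P^{2} + 2 P$)
$\left(R{\left(H{\left(-1 \right)} \right)} + \frac{\left(-1\right) 558}{127}\right)^{2} = \left(\left(-3 + \left(\frac{1}{-1}\right)^{2} + \frac{2}{-1}\right) + \frac{\left(-1\right) 558}{127}\right)^{2} = \left(\left(-3 + \left(-1\right)^{2} + 2 \left(-1\right)\right) - \frac{558}{127}\right)^{2} = \left(\left(-3 + 1 - 2\right) - \frac{558}{127}\right)^{2} = \left(-4 - \frac{558}{127}\right)^{2} = \left(- \frac{1066}{127}\right)^{2} = \frac{1136356}{16129}$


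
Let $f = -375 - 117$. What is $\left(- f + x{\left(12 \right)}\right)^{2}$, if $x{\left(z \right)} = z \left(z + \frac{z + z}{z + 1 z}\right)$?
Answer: $419904$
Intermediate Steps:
$x{\left(z \right)} = z \left(1 + z\right)$ ($x{\left(z \right)} = z \left(z + \frac{2 z}{z + z}\right) = z \left(z + \frac{2 z}{2 z}\right) = z \left(z + 2 z \frac{1}{2 z}\right) = z \left(z + 1\right) = z \left(1 + z\right)$)
$f = -492$ ($f = -375 - 117 = -492$)
$\left(- f + x{\left(12 \right)}\right)^{2} = \left(\left(-1\right) \left(-492\right) + 12 \left(1 + 12\right)\right)^{2} = \left(492 + 12 \cdot 13\right)^{2} = \left(492 + 156\right)^{2} = 648^{2} = 419904$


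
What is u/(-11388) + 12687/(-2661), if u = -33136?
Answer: -4692055/2525289 ≈ -1.8580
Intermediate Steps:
u/(-11388) + 12687/(-2661) = -33136/(-11388) + 12687/(-2661) = -33136*(-1/11388) + 12687*(-1/2661) = 8284/2847 - 4229/887 = -4692055/2525289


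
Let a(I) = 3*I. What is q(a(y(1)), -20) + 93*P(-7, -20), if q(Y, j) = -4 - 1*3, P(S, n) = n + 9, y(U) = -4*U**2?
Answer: -1030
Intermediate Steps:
P(S, n) = 9 + n
q(Y, j) = -7 (q(Y, j) = -4 - 3 = -7)
q(a(y(1)), -20) + 93*P(-7, -20) = -7 + 93*(9 - 20) = -7 + 93*(-11) = -7 - 1023 = -1030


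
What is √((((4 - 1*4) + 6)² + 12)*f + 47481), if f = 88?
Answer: 3*√5745 ≈ 227.39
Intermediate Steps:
√((((4 - 1*4) + 6)² + 12)*f + 47481) = √((((4 - 1*4) + 6)² + 12)*88 + 47481) = √((((4 - 4) + 6)² + 12)*88 + 47481) = √(((0 + 6)² + 12)*88 + 47481) = √((6² + 12)*88 + 47481) = √((36 + 12)*88 + 47481) = √(48*88 + 47481) = √(4224 + 47481) = √51705 = 3*√5745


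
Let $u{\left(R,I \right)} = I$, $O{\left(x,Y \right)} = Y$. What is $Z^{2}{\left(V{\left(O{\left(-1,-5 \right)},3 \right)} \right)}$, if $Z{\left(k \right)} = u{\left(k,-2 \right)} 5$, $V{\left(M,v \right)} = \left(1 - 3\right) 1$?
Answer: $100$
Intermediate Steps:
$V{\left(M,v \right)} = -2$ ($V{\left(M,v \right)} = \left(-2\right) 1 = -2$)
$Z{\left(k \right)} = -10$ ($Z{\left(k \right)} = \left(-2\right) 5 = -10$)
$Z^{2}{\left(V{\left(O{\left(-1,-5 \right)},3 \right)} \right)} = \left(-10\right)^{2} = 100$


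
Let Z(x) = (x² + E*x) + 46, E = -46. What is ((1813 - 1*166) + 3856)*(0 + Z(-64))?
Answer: 38994258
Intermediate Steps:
Z(x) = 46 + x² - 46*x (Z(x) = (x² - 46*x) + 46 = 46 + x² - 46*x)
((1813 - 1*166) + 3856)*(0 + Z(-64)) = ((1813 - 1*166) + 3856)*(0 + (46 + (-64)² - 46*(-64))) = ((1813 - 166) + 3856)*(0 + (46 + 4096 + 2944)) = (1647 + 3856)*(0 + 7086) = 5503*7086 = 38994258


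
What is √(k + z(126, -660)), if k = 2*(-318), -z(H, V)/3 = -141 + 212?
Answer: I*√849 ≈ 29.138*I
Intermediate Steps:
z(H, V) = -213 (z(H, V) = -3*(-141 + 212) = -3*71 = -213)
k = -636
√(k + z(126, -660)) = √(-636 - 213) = √(-849) = I*√849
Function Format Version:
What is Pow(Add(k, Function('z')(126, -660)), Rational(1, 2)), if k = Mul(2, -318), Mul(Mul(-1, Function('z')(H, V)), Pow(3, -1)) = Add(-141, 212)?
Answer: Mul(I, Pow(849, Rational(1, 2))) ≈ Mul(29.138, I)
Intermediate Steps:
Function('z')(H, V) = -213 (Function('z')(H, V) = Mul(-3, Add(-141, 212)) = Mul(-3, 71) = -213)
k = -636
Pow(Add(k, Function('z')(126, -660)), Rational(1, 2)) = Pow(Add(-636, -213), Rational(1, 2)) = Pow(-849, Rational(1, 2)) = Mul(I, Pow(849, Rational(1, 2)))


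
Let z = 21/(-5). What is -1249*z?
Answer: 26229/5 ≈ 5245.8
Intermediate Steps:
z = -21/5 (z = 21*(-1/5) = -21/5 ≈ -4.2000)
-1249*z = -1249*(-21/5) = 26229/5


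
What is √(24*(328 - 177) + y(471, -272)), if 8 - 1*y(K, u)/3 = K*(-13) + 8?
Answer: √21993 ≈ 148.30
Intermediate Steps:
y(K, u) = 39*K (y(K, u) = 24 - 3*(K*(-13) + 8) = 24 - 3*(-13*K + 8) = 24 - 3*(8 - 13*K) = 24 + (-24 + 39*K) = 39*K)
√(24*(328 - 177) + y(471, -272)) = √(24*(328 - 177) + 39*471) = √(24*151 + 18369) = √(3624 + 18369) = √21993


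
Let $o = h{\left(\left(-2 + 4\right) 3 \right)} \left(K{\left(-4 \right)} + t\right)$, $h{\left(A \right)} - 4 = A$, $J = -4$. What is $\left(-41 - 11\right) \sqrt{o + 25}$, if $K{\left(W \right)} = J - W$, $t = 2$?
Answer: $- 156 \sqrt{5} \approx -348.83$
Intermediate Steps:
$h{\left(A \right)} = 4 + A$
$K{\left(W \right)} = -4 - W$
$o = 20$ ($o = \left(4 + \left(-2 + 4\right) 3\right) \left(\left(-4 - -4\right) + 2\right) = \left(4 + 2 \cdot 3\right) \left(\left(-4 + 4\right) + 2\right) = \left(4 + 6\right) \left(0 + 2\right) = 10 \cdot 2 = 20$)
$\left(-41 - 11\right) \sqrt{o + 25} = \left(-41 - 11\right) \sqrt{20 + 25} = - 52 \sqrt{45} = - 52 \cdot 3 \sqrt{5} = - 156 \sqrt{5}$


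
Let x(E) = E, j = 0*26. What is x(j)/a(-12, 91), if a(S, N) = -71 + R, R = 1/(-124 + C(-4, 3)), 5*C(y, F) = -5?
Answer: 0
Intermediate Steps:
C(y, F) = -1 (C(y, F) = (⅕)*(-5) = -1)
j = 0
R = -1/125 (R = 1/(-124 - 1) = 1/(-125) = -1/125 ≈ -0.0080000)
a(S, N) = -8876/125 (a(S, N) = -71 - 1/125 = -8876/125)
x(j)/a(-12, 91) = 0/(-8876/125) = 0*(-125/8876) = 0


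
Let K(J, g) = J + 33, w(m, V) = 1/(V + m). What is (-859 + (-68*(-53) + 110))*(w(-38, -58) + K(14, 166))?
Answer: 12878905/96 ≈ 1.3416e+5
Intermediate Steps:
K(J, g) = 33 + J
(-859 + (-68*(-53) + 110))*(w(-38, -58) + K(14, 166)) = (-859 + (-68*(-53) + 110))*(1/(-58 - 38) + (33 + 14)) = (-859 + (3604 + 110))*(1/(-96) + 47) = (-859 + 3714)*(-1/96 + 47) = 2855*(4511/96) = 12878905/96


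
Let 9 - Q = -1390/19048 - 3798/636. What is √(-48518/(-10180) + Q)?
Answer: √8173452687886620615/642322370 ≈ 4.4509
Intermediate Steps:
Q = 7594129/504772 (Q = 9 - (-1390/19048 - 3798/636) = 9 - (-1390*1/19048 - 3798*1/636) = 9 - (-695/9524 - 633/106) = 9 - 1*(-3051181/504772) = 9 + 3051181/504772 = 7594129/504772 ≈ 15.045)
√(-48518/(-10180) + Q) = √(-48518/(-10180) + 7594129/504772) = √(-48518*(-1/10180) + 7594129/504772) = √(24259/5090 + 7594129/504772) = √(25449690279/1284644740) = √8173452687886620615/642322370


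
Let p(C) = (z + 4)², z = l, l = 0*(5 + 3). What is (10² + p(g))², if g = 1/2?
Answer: 13456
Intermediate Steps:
l = 0 (l = 0*8 = 0)
g = ½ ≈ 0.50000
z = 0
p(C) = 16 (p(C) = (0 + 4)² = 4² = 16)
(10² + p(g))² = (10² + 16)² = (100 + 16)² = 116² = 13456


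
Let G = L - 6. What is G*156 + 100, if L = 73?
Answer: 10552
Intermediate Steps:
G = 67 (G = 73 - 6 = 67)
G*156 + 100 = 67*156 + 100 = 10452 + 100 = 10552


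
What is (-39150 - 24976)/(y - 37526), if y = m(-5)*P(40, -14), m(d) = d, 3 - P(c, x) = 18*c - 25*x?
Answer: 64126/32191 ≈ 1.9920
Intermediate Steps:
P(c, x) = 3 - 18*c + 25*x (P(c, x) = 3 - (18*c - 25*x) = 3 - (-25*x + 18*c) = 3 + (-18*c + 25*x) = 3 - 18*c + 25*x)
y = 5335 (y = -5*(3 - 18*40 + 25*(-14)) = -5*(3 - 720 - 350) = -5*(-1067) = 5335)
(-39150 - 24976)/(y - 37526) = (-39150 - 24976)/(5335 - 37526) = -64126/(-32191) = -64126*(-1/32191) = 64126/32191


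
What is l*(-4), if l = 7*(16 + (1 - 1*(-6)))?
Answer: -644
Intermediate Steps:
l = 161 (l = 7*(16 + (1 + 6)) = 7*(16 + 7) = 7*23 = 161)
l*(-4) = 161*(-4) = -644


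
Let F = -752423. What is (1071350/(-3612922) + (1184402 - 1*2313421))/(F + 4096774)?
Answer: -2039529327434/6041439651811 ≈ -0.33759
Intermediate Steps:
(1071350/(-3612922) + (1184402 - 1*2313421))/(F + 4096774) = (1071350/(-3612922) + (1184402 - 1*2313421))/(-752423 + 4096774) = (1071350*(-1/3612922) + (1184402 - 2313421))/3344351 = (-535675/1806461 - 1129019)*(1/3344351) = -2039529327434/1806461*1/3344351 = -2039529327434/6041439651811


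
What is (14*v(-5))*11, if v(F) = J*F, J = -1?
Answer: 770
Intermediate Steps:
v(F) = -F
(14*v(-5))*11 = (14*(-1*(-5)))*11 = (14*5)*11 = 70*11 = 770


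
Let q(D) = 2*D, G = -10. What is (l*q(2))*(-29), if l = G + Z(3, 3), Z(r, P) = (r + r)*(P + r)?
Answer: -3016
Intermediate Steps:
Z(r, P) = 2*r*(P + r) (Z(r, P) = (2*r)*(P + r) = 2*r*(P + r))
l = 26 (l = -10 + 2*3*(3 + 3) = -10 + 2*3*6 = -10 + 36 = 26)
(l*q(2))*(-29) = (26*(2*2))*(-29) = (26*4)*(-29) = 104*(-29) = -3016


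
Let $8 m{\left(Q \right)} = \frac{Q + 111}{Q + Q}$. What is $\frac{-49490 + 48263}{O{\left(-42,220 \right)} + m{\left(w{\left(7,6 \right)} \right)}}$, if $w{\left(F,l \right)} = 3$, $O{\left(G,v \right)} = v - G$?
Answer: $- \frac{3272}{705} \approx -4.6411$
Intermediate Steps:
$m{\left(Q \right)} = \frac{111 + Q}{16 Q}$ ($m{\left(Q \right)} = \frac{\left(Q + 111\right) \frac{1}{Q + Q}}{8} = \frac{\left(111 + Q\right) \frac{1}{2 Q}}{8} = \frac{\frac{1}{2} \frac{1}{Q} \left(111 + Q\right)}{8} = \frac{111 + Q}{16 Q}$)
$\frac{-49490 + 48263}{O{\left(-42,220 \right)} + m{\left(w{\left(7,6 \right)} \right)}} = \frac{-49490 + 48263}{\left(220 - -42\right) + \frac{111 + 3}{16 \cdot 3}} = - \frac{1227}{\left(220 + 42\right) + \frac{1}{16} \cdot \frac{1}{3} \cdot 114} = - \frac{1227}{262 + \frac{19}{8}} = - \frac{1227}{\frac{2115}{8}} = \left(-1227\right) \frac{8}{2115} = - \frac{3272}{705}$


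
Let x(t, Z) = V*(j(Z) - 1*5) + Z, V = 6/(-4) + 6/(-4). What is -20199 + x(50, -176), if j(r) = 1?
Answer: -20363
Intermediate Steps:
V = -3 (V = 6*(-1/4) + 6*(-1/4) = -3/2 - 3/2 = -3)
x(t, Z) = 12 + Z (x(t, Z) = -3*(1 - 1*5) + Z = -3*(1 - 5) + Z = -3*(-4) + Z = 12 + Z)
-20199 + x(50, -176) = -20199 + (12 - 176) = -20199 - 164 = -20363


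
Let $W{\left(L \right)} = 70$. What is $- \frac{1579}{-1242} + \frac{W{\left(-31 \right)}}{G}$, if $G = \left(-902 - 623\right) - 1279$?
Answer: $\frac{542572}{435321} \approx 1.2464$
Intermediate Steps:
$G = -2804$ ($G = \left(-902 - 623\right) - 1279 = -1525 - 1279 = -2804$)
$- \frac{1579}{-1242} + \frac{W{\left(-31 \right)}}{G} = - \frac{1579}{-1242} + \frac{70}{-2804} = \left(-1579\right) \left(- \frac{1}{1242}\right) + 70 \left(- \frac{1}{2804}\right) = \frac{1579}{1242} - \frac{35}{1402} = \frac{542572}{435321}$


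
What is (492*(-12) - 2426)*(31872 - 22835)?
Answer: -75278210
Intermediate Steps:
(492*(-12) - 2426)*(31872 - 22835) = (-5904 - 2426)*9037 = -8330*9037 = -75278210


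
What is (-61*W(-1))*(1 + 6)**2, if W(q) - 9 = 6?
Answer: -44835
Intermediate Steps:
W(q) = 15 (W(q) = 9 + 6 = 15)
(-61*W(-1))*(1 + 6)**2 = (-61*15)*(1 + 6)**2 = -915*7**2 = -915*49 = -44835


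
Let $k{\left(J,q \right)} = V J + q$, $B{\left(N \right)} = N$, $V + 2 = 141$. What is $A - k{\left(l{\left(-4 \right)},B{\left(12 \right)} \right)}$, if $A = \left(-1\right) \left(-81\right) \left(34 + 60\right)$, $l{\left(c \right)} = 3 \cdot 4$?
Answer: $5934$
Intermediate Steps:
$V = 139$ ($V = -2 + 141 = 139$)
$l{\left(c \right)} = 12$
$k{\left(J,q \right)} = q + 139 J$ ($k{\left(J,q \right)} = 139 J + q = q + 139 J$)
$A = 7614$ ($A = 81 \cdot 94 = 7614$)
$A - k{\left(l{\left(-4 \right)},B{\left(12 \right)} \right)} = 7614 - \left(12 + 139 \cdot 12\right) = 7614 - \left(12 + 1668\right) = 7614 - 1680 = 5934$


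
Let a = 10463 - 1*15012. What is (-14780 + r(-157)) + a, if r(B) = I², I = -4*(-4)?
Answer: -19073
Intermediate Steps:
I = 16
r(B) = 256 (r(B) = 16² = 256)
a = -4549 (a = 10463 - 15012 = -4549)
(-14780 + r(-157)) + a = (-14780 + 256) - 4549 = -14524 - 4549 = -19073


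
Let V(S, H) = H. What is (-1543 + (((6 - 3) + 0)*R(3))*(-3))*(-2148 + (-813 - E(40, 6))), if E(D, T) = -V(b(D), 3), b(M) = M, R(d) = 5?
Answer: 4697304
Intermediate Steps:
E(D, T) = -3 (E(D, T) = -1*3 = -3)
(-1543 + (((6 - 3) + 0)*R(3))*(-3))*(-2148 + (-813 - E(40, 6))) = (-1543 + (((6 - 3) + 0)*5)*(-3))*(-2148 + (-813 - 1*(-3))) = (-1543 + ((3 + 0)*5)*(-3))*(-2148 + (-813 + 3)) = (-1543 + (3*5)*(-3))*(-2148 - 810) = (-1543 + 15*(-3))*(-2958) = (-1543 - 45)*(-2958) = -1588*(-2958) = 4697304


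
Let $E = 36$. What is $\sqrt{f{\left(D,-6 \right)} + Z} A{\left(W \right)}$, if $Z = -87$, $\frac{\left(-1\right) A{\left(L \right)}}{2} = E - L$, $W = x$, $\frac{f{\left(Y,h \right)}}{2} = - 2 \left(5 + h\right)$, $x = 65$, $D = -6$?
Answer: $58 i \sqrt{83} \approx 528.41 i$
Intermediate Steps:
$f{\left(Y,h \right)} = -20 - 4 h$ ($f{\left(Y,h \right)} = 2 \left(- 2 \left(5 + h\right)\right) = 2 \left(-10 - 2 h\right) = -20 - 4 h$)
$W = 65$
$A{\left(L \right)} = -72 + 2 L$ ($A{\left(L \right)} = - 2 \left(36 - L\right) = -72 + 2 L$)
$\sqrt{f{\left(D,-6 \right)} + Z} A{\left(W \right)} = \sqrt{\left(-20 - -24\right) - 87} \left(-72 + 2 \cdot 65\right) = \sqrt{\left(-20 + 24\right) - 87} \left(-72 + 130\right) = \sqrt{4 - 87} \cdot 58 = \sqrt{-83} \cdot 58 = i \sqrt{83} \cdot 58 = 58 i \sqrt{83}$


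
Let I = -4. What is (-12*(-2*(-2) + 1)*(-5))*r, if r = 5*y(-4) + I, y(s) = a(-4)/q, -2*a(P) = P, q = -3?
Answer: -2200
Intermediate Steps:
a(P) = -P/2
y(s) = -⅔ (y(s) = -½*(-4)/(-3) = 2*(-⅓) = -⅔)
r = -22/3 (r = 5*(-⅔) - 4 = -10/3 - 4 = -22/3 ≈ -7.3333)
(-12*(-2*(-2) + 1)*(-5))*r = (-12*(-2*(-2) + 1)*(-5))*(-22/3) = (-12*(4 + 1)*(-5))*(-22/3) = (-12*5*(-5))*(-22/3) = -60*(-5)*(-22/3) = 300*(-22/3) = -2200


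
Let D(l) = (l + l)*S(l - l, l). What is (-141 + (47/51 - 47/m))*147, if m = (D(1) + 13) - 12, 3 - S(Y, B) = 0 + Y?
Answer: -366835/17 ≈ -21579.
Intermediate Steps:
S(Y, B) = 3 - Y (S(Y, B) = 3 - (0 + Y) = 3 - Y)
D(l) = 6*l (D(l) = (l + l)*(3 - (l - l)) = (2*l)*(3 - 1*0) = (2*l)*(3 + 0) = (2*l)*3 = 6*l)
m = 7 (m = (6*1 + 13) - 12 = (6 + 13) - 12 = 19 - 12 = 7)
(-141 + (47/51 - 47/m))*147 = (-141 + (47/51 - 47/7))*147 = (-141 - 2068/357)*147 = -52405/357*147 = -366835/17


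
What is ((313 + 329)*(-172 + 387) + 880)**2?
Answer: 19295988100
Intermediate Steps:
((313 + 329)*(-172 + 387) + 880)**2 = (642*215 + 880)**2 = (138030 + 880)**2 = 138910**2 = 19295988100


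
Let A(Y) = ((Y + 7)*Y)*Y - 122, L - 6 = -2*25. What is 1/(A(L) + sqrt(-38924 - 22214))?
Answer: -35877/2574348827 - I*sqrt(61138)/5148697654 ≈ -1.3936e-5 - 4.8024e-8*I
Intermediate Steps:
L = -44 (L = 6 - 2*25 = 6 - 50 = -44)
A(Y) = -122 + Y**2*(7 + Y) (A(Y) = ((7 + Y)*Y)*Y - 122 = (Y*(7 + Y))*Y - 122 = Y**2*(7 + Y) - 122 = -122 + Y**2*(7 + Y))
1/(A(L) + sqrt(-38924 - 22214)) = 1/((-122 + (-44)**3 + 7*(-44)**2) + sqrt(-38924 - 22214)) = 1/((-122 - 85184 + 7*1936) + sqrt(-61138)) = 1/((-122 - 85184 + 13552) + I*sqrt(61138)) = 1/(-71754 + I*sqrt(61138))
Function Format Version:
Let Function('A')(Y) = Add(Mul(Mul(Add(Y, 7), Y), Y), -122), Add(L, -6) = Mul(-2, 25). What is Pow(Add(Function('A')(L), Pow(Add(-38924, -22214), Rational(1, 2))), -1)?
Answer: Add(Rational(-35877, 2574348827), Mul(Rational(-1, 5148697654), I, Pow(61138, Rational(1, 2)))) ≈ Add(-1.3936e-5, Mul(-4.8024e-8, I))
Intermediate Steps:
L = -44 (L = Add(6, Mul(-2, 25)) = Add(6, -50) = -44)
Function('A')(Y) = Add(-122, Mul(Pow(Y, 2), Add(7, Y))) (Function('A')(Y) = Add(Mul(Mul(Add(7, Y), Y), Y), -122) = Add(Mul(Mul(Y, Add(7, Y)), Y), -122) = Add(Mul(Pow(Y, 2), Add(7, Y)), -122) = Add(-122, Mul(Pow(Y, 2), Add(7, Y))))
Pow(Add(Function('A')(L), Pow(Add(-38924, -22214), Rational(1, 2))), -1) = Pow(Add(Add(-122, Pow(-44, 3), Mul(7, Pow(-44, 2))), Pow(Add(-38924, -22214), Rational(1, 2))), -1) = Pow(Add(Add(-122, -85184, Mul(7, 1936)), Pow(-61138, Rational(1, 2))), -1) = Pow(Add(Add(-122, -85184, 13552), Mul(I, Pow(61138, Rational(1, 2)))), -1) = Pow(Add(-71754, Mul(I, Pow(61138, Rational(1, 2)))), -1)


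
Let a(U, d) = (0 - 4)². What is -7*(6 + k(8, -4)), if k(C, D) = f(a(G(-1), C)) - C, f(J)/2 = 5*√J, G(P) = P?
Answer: -266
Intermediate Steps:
a(U, d) = 16 (a(U, d) = (-4)² = 16)
f(J) = 10*√J (f(J) = 2*(5*√J) = 10*√J)
k(C, D) = 40 - C (k(C, D) = 10*√16 - C = 10*4 - C = 40 - C)
-7*(6 + k(8, -4)) = -7*(6 + (40 - 1*8)) = -7*(6 + (40 - 8)) = -7*(6 + 32) = -7*38 = -266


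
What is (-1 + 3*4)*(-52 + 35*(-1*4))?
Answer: -2112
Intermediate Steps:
(-1 + 3*4)*(-52 + 35*(-1*4)) = (-1 + 12)*(-52 + 35*(-4)) = 11*(-52 - 140) = 11*(-192) = -2112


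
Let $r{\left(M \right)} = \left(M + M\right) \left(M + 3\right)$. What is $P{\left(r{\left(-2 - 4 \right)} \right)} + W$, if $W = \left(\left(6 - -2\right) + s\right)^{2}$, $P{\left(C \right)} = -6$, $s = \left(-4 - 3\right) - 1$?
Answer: $-6$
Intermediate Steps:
$s = -8$ ($s = -7 - 1 = -8$)
$r{\left(M \right)} = 2 M \left(3 + M\right)$
$W = 0$ ($W = \left(\left(6 - -2\right) - 8\right)^{2} = \left(\left(6 + 2\right) - 8\right)^{2} = \left(8 - 8\right)^{2} = 0^{2} = 0$)
$P{\left(r{\left(-2 - 4 \right)} \right)} + W = -6 + 0 = -6$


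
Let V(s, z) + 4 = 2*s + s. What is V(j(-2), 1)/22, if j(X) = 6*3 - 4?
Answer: 19/11 ≈ 1.7273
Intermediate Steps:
j(X) = 14 (j(X) = 18 - 4 = 14)
V(s, z) = -4 + 3*s (V(s, z) = -4 + (2*s + s) = -4 + 3*s)
V(j(-2), 1)/22 = (-4 + 3*14)/22 = (-4 + 42)/22 = (1/22)*38 = 19/11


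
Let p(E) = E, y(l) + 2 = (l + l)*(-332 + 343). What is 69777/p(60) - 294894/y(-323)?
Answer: 42805713/35540 ≈ 1204.4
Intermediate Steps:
y(l) = -2 + 22*l (y(l) = -2 + (l + l)*(-332 + 343) = -2 + (2*l)*11 = -2 + 22*l)
69777/p(60) - 294894/y(-323) = 69777/60 - 294894/(-2 + 22*(-323)) = 69777*(1/60) - 294894/(-2 - 7106) = 23259/20 - 294894/(-7108) = 23259/20 - 294894*(-1/7108) = 23259/20 + 147447/3554 = 42805713/35540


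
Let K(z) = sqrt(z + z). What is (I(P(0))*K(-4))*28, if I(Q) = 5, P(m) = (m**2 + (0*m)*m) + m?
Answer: 280*I*sqrt(2) ≈ 395.98*I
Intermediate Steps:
P(m) = m + m**2 (P(m) = (m**2 + 0*m) + m = (m**2 + 0) + m = m**2 + m = m + m**2)
K(z) = sqrt(2)*sqrt(z) (K(z) = sqrt(2*z) = sqrt(2)*sqrt(z))
(I(P(0))*K(-4))*28 = (5*(sqrt(2)*sqrt(-4)))*28 = (5*(sqrt(2)*(2*I)))*28 = (5*(2*I*sqrt(2)))*28 = (10*I*sqrt(2))*28 = 280*I*sqrt(2)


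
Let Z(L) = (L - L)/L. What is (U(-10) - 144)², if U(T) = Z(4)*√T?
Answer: 20736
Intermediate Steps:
Z(L) = 0 (Z(L) = 0/L = 0)
U(T) = 0 (U(T) = 0*√T = 0)
(U(-10) - 144)² = (0 - 144)² = (-144)² = 20736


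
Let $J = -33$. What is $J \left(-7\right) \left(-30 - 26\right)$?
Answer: $-12936$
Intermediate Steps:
$J \left(-7\right) \left(-30 - 26\right) = \left(-33\right) \left(-7\right) \left(-30 - 26\right) = 231 \left(-30 - 26\right) = 231 \left(-56\right) = -12936$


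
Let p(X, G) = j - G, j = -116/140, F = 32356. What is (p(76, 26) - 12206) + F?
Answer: 704311/35 ≈ 20123.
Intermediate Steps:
j = -29/35 (j = -116*1/140 = -29/35 ≈ -0.82857)
p(X, G) = -29/35 - G
(p(76, 26) - 12206) + F = ((-29/35 - 1*26) - 12206) + 32356 = ((-29/35 - 26) - 12206) + 32356 = (-939/35 - 12206) + 32356 = -428149/35 + 32356 = 704311/35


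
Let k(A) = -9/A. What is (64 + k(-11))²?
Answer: 508369/121 ≈ 4201.4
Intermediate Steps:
(64 + k(-11))² = (64 - 9/(-11))² = (64 - 9*(-1/11))² = (64 + 9/11)² = (713/11)² = 508369/121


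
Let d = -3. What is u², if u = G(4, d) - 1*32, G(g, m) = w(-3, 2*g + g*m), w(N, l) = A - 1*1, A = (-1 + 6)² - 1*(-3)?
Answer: 25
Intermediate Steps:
A = 28 (A = 5² + 3 = 25 + 3 = 28)
w(N, l) = 27 (w(N, l) = 28 - 1*1 = 28 - 1 = 27)
G(g, m) = 27
u = -5 (u = 27 - 1*32 = 27 - 32 = -5)
u² = (-5)² = 25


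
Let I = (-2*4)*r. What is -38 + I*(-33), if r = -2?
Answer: -566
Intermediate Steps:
I = 16 (I = -2*4*(-2) = -8*(-2) = 16)
-38 + I*(-33) = -38 + 16*(-33) = -38 - 528 = -566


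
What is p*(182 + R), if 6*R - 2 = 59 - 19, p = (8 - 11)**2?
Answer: 1701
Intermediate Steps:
p = 9 (p = (-3)**2 = 9)
R = 7 (R = 1/3 + (59 - 19)/6 = 1/3 + (1/6)*40 = 1/3 + 20/3 = 7)
p*(182 + R) = 9*(182 + 7) = 9*189 = 1701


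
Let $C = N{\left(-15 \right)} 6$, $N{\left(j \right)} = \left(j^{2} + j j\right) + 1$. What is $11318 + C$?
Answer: $14024$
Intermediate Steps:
$N{\left(j \right)} = 1 + 2 j^{2}$ ($N{\left(j \right)} = \left(j^{2} + j^{2}\right) + 1 = 2 j^{2} + 1 = 1 + 2 j^{2}$)
$C = 2706$ ($C = \left(1 + 2 \left(-15\right)^{2}\right) 6 = \left(1 + 2 \cdot 225\right) 6 = \left(1 + 450\right) 6 = 451 \cdot 6 = 2706$)
$11318 + C = 11318 + 2706 = 14024$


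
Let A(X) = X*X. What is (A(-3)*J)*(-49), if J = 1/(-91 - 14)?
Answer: 21/5 ≈ 4.2000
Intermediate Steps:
J = -1/105 (J = 1/(-105) = -1/105 ≈ -0.0095238)
A(X) = X²
(A(-3)*J)*(-49) = ((-3)²*(-1/105))*(-49) = (9*(-1/105))*(-49) = -3/35*(-49) = 21/5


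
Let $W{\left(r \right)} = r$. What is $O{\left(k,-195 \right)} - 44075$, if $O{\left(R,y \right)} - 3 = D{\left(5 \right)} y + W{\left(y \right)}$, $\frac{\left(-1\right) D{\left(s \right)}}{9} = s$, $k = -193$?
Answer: $-35492$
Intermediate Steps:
$D{\left(s \right)} = - 9 s$
$O{\left(R,y \right)} = 3 - 44 y$ ($O{\left(R,y \right)} = 3 + \left(\left(-9\right) 5 y + y\right) = 3 + \left(- 45 y + y\right) = 3 - 44 y$)
$O{\left(k,-195 \right)} - 44075 = \left(3 - -8580\right) - 44075 = \left(3 + 8580\right) - 44075 = 8583 - 44075 = -35492$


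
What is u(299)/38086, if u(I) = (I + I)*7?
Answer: 2093/19043 ≈ 0.10991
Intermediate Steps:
u(I) = 14*I (u(I) = (2*I)*7 = 14*I)
u(299)/38086 = (14*299)/38086 = 4186*(1/38086) = 2093/19043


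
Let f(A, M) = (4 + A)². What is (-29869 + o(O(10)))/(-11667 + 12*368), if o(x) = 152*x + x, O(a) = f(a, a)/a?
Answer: 134351/36255 ≈ 3.7057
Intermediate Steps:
O(a) = (4 + a)²/a
o(x) = 153*x
(-29869 + o(O(10)))/(-11667 + 12*368) = (-29869 + 153*((4 + 10)²/10))/(-11667 + 12*368) = (-29869 + 153*((⅒)*14²))/(-11667 + 4416) = (-29869 + 153*((⅒)*196))/(-7251) = (-29869 + 153*(98/5))*(-1/7251) = (-29869 + 14994/5)*(-1/7251) = -134351/5*(-1/7251) = 134351/36255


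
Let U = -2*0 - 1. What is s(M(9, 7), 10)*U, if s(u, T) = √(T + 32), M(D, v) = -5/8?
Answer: -√42 ≈ -6.4807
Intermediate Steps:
M(D, v) = -5/8 (M(D, v) = -5*⅛ = -5/8)
U = -1 (U = 0 - 1 = -1)
s(u, T) = √(32 + T)
s(M(9, 7), 10)*U = √(32 + 10)*(-1) = √42*(-1) = -√42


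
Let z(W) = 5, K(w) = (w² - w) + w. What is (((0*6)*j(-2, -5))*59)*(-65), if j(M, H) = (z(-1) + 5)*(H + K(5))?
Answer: 0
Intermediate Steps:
K(w) = w²
j(M, H) = 250 + 10*H (j(M, H) = (5 + 5)*(H + 5²) = 10*(H + 25) = 10*(25 + H) = 250 + 10*H)
(((0*6)*j(-2, -5))*59)*(-65) = (((0*6)*(250 + 10*(-5)))*59)*(-65) = ((0*(250 - 50))*59)*(-65) = ((0*200)*59)*(-65) = (0*59)*(-65) = 0*(-65) = 0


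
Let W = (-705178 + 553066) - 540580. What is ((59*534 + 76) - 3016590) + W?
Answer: -3677700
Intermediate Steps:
W = -692692 (W = -152112 - 540580 = -692692)
((59*534 + 76) - 3016590) + W = ((59*534 + 76) - 3016590) - 692692 = ((31506 + 76) - 3016590) - 692692 = (31582 - 3016590) - 692692 = -2985008 - 692692 = -3677700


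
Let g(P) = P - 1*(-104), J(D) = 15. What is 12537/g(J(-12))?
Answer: 1791/17 ≈ 105.35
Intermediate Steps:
g(P) = 104 + P (g(P) = P + 104 = 104 + P)
12537/g(J(-12)) = 12537/(104 + 15) = 12537/119 = 12537*(1/119) = 1791/17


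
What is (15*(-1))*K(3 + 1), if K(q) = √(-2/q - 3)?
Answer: -15*I*√14/2 ≈ -28.062*I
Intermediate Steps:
K(q) = √(-3 - 2/q)
(15*(-1))*K(3 + 1) = (15*(-1))*√(-3 - 2/(3 + 1)) = -15*√(-3 - 2/4) = -15*√(-3 - 2*¼) = -15*√(-3 - ½) = -15*I*√14/2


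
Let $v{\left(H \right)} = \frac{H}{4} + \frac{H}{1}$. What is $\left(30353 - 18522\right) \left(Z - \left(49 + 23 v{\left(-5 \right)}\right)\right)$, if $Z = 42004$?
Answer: $\frac{1992281245}{4} \approx 4.9807 \cdot 10^{8}$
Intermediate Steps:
$v{\left(H \right)} = \frac{5 H}{4}$ ($v{\left(H \right)} = H \frac{1}{4} + H 1 = \frac{H}{4} + H = \frac{5 H}{4}$)
$\left(30353 - 18522\right) \left(Z - \left(49 + 23 v{\left(-5 \right)}\right)\right) = \left(30353 - 18522\right) \left(42004 - \left(49 + 23 \cdot \frac{5}{4} \left(-5\right)\right)\right) = 11831 \left(42004 - - \frac{379}{4}\right) = 11831 \left(42004 + \left(-49 + \frac{575}{4}\right)\right) = 11831 \left(42004 + \frac{379}{4}\right) = 11831 \cdot \frac{168395}{4} = \frac{1992281245}{4}$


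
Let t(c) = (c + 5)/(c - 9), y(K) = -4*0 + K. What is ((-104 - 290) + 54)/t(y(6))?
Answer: 1020/11 ≈ 92.727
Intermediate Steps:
y(K) = K (y(K) = 0 + K = K)
t(c) = (5 + c)/(-9 + c)
((-104 - 290) + 54)/t(y(6)) = ((-104 - 290) + 54)/(((5 + 6)/(-9 + 6))) = (-394 + 54)/((11/(-3))) = -340/((-⅓*11)) = -340/(-11/3) = -340*(-3/11) = 1020/11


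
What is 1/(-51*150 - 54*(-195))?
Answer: 1/2880 ≈ 0.00034722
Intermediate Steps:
1/(-51*150 - 54*(-195)) = 1/(-7650 + 10530) = 1/2880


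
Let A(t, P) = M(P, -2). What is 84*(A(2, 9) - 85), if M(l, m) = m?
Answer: -7308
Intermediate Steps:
A(t, P) = -2
84*(A(2, 9) - 85) = 84*(-2 - 85) = 84*(-87) = -7308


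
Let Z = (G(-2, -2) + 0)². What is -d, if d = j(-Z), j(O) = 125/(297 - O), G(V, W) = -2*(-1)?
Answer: -125/301 ≈ -0.41528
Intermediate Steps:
G(V, W) = 2
Z = 4 (Z = (2 + 0)² = 2² = 4)
d = 125/301 (d = -125/(-297 - 1*4) = -125/(-297 - 4) = -125/(-301) = -125*(-1/301) = 125/301 ≈ 0.41528)
-d = -1*125/301 = -125/301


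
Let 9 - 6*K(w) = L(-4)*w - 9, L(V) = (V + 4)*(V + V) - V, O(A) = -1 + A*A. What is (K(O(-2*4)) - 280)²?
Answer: 101761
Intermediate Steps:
O(A) = -1 + A²
L(V) = -V + 2*V*(4 + V) (L(V) = (4 + V)*(2*V) - V = 2*V*(4 + V) - V = -V + 2*V*(4 + V))
K(w) = 3 - 2*w/3 (K(w) = 3/2 - ((-4*(7 + 2*(-4)))*w - 9)/6 = 3/2 - ((-4*(7 - 8))*w - 9)/6 = 3/2 - ((-4*(-1))*w - 9)/6 = 3/2 - (4*w - 9)/6 = 3/2 - (-9 + 4*w)/6 = 3/2 + (3/2 - 2*w/3) = 3 - 2*w/3)
(K(O(-2*4)) - 280)² = ((3 - 2*(-1 + (-2*4)²)/3) - 280)² = ((3 - 2*(-1 + (-8)²)/3) - 280)² = ((3 - 2*(-1 + 64)/3) - 280)² = ((3 - ⅔*63) - 280)² = ((3 - 42) - 280)² = (-39 - 280)² = (-319)² = 101761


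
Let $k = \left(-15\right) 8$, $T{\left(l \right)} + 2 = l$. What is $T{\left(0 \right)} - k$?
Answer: $118$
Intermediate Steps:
$T{\left(l \right)} = -2 + l$
$k = -120$
$T{\left(0 \right)} - k = \left(-2 + 0\right) - -120 = -2 + 120 = 118$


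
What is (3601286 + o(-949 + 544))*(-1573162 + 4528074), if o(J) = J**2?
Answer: 11126162657632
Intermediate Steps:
(3601286 + o(-949 + 544))*(-1573162 + 4528074) = (3601286 + (-949 + 544)**2)*(-1573162 + 4528074) = (3601286 + (-405)**2)*2954912 = (3601286 + 164025)*2954912 = 3765311*2954912 = 11126162657632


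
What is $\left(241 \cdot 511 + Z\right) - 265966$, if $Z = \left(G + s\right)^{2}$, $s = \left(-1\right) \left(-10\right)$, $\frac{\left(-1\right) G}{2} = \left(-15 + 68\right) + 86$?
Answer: $-70991$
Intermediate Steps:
$G = -278$ ($G = - 2 \left(\left(-15 + 68\right) + 86\right) = - 2 \left(53 + 86\right) = \left(-2\right) 139 = -278$)
$s = 10$
$Z = 71824$ ($Z = \left(-278 + 10\right)^{2} = \left(-268\right)^{2} = 71824$)
$\left(241 \cdot 511 + Z\right) - 265966 = \left(241 \cdot 511 + 71824\right) - 265966 = \left(123151 + 71824\right) - 265966 = 194975 - 265966 = -70991$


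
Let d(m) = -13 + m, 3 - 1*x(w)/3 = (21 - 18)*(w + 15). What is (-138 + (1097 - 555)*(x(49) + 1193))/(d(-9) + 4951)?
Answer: 339154/4929 ≈ 68.808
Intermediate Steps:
x(w) = -126 - 9*w (x(w) = 9 - 3*(21 - 18)*(w + 15) = 9 - 9*(15 + w) = 9 - 3*(45 + 3*w) = 9 + (-135 - 9*w) = -126 - 9*w)
(-138 + (1097 - 555)*(x(49) + 1193))/(d(-9) + 4951) = (-138 + (1097 - 555)*((-126 - 9*49) + 1193))/((-13 - 9) + 4951) = (-138 + 542*((-126 - 441) + 1193))/(-22 + 4951) = (-138 + 542*(-567 + 1193))/4929 = (-138 + 542*626)*(1/4929) = (-138 + 339292)*(1/4929) = 339154*(1/4929) = 339154/4929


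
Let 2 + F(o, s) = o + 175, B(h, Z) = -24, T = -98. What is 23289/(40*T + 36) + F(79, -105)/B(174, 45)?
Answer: -64071/3884 ≈ -16.496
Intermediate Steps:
F(o, s) = 173 + o (F(o, s) = -2 + (o + 175) = -2 + (175 + o) = 173 + o)
23289/(40*T + 36) + F(79, -105)/B(174, 45) = 23289/(40*(-98) + 36) + (173 + 79)/(-24) = 23289/(-3920 + 36) + 252*(-1/24) = 23289/(-3884) - 21/2 = 23289*(-1/3884) - 21/2 = -23289/3884 - 21/2 = -64071/3884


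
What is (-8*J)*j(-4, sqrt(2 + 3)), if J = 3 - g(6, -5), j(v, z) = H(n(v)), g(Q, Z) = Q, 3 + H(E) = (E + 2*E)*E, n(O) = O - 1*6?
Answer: 7128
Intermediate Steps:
n(O) = -6 + O (n(O) = O - 6 = -6 + O)
H(E) = -3 + 3*E**2 (H(E) = -3 + (E + 2*E)*E = -3 + (3*E)*E = -3 + 3*E**2)
j(v, z) = -3 + 3*(-6 + v)**2
J = -3 (J = 3 - 1*6 = 3 - 6 = -3)
(-8*J)*j(-4, sqrt(2 + 3)) = (-8*(-3))*(-3 + 3*(-6 - 4)**2) = 24*(-3 + 3*(-10)**2) = 24*(-3 + 3*100) = 24*(-3 + 300) = 24*297 = 7128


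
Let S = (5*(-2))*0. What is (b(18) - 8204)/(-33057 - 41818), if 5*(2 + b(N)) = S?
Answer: 8206/74875 ≈ 0.10960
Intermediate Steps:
S = 0 (S = -10*0 = 0)
b(N) = -2 (b(N) = -2 + (⅕)*0 = -2 + 0 = -2)
(b(18) - 8204)/(-33057 - 41818) = (-2 - 8204)/(-33057 - 41818) = -8206/(-74875) = -8206*(-1/74875) = 8206/74875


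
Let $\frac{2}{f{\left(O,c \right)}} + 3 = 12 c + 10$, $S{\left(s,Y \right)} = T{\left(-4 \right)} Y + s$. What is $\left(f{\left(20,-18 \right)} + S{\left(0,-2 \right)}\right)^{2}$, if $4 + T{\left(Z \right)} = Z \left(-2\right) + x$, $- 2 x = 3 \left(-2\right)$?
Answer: $\frac{8573184}{43681} \approx 196.27$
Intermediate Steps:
$x = 3$ ($x = - \frac{3 \left(-2\right)}{2} = \left(- \frac{1}{2}\right) \left(-6\right) = 3$)
$T{\left(Z \right)} = -1 - 2 Z$ ($T{\left(Z \right)} = -4 + \left(Z \left(-2\right) + 3\right) = -4 - \left(-3 + 2 Z\right) = -1 - 2 Z$)
$S{\left(s,Y \right)} = s + 7 Y$ ($S{\left(s,Y \right)} = \left(-1 - -8\right) Y + s = \left(-1 + 8\right) Y + s = 7 Y + s = s + 7 Y$)
$f{\left(O,c \right)} = \frac{2}{7 + 12 c}$ ($f{\left(O,c \right)} = \frac{2}{-3 + \left(12 c + 10\right)} = \frac{2}{-3 + \left(10 + 12 c\right)} = \frac{2}{7 + 12 c}$)
$\left(f{\left(20,-18 \right)} + S{\left(0,-2 \right)}\right)^{2} = \left(\frac{2}{7 + 12 \left(-18\right)} + \left(0 + 7 \left(-2\right)\right)\right)^{2} = \left(\frac{2}{7 - 216} + \left(0 - 14\right)\right)^{2} = \left(\frac{2}{-209} - 14\right)^{2} = \left(2 \left(- \frac{1}{209}\right) - 14\right)^{2} = \left(- \frac{2}{209} - 14\right)^{2} = \left(- \frac{2928}{209}\right)^{2} = \frac{8573184}{43681}$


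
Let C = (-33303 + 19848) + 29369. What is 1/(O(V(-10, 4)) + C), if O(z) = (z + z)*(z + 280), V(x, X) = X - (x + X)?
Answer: 1/21714 ≈ 4.6053e-5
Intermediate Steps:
V(x, X) = -x (V(x, X) = X - (X + x) = X + (-X - x) = -x)
C = 15914 (C = -13455 + 29369 = 15914)
O(z) = 2*z*(280 + z) (O(z) = (2*z)*(280 + z) = 2*z*(280 + z))
1/(O(V(-10, 4)) + C) = 1/(2*(-1*(-10))*(280 - 1*(-10)) + 15914) = 1/(2*10*(280 + 10) + 15914) = 1/(2*10*290 + 15914) = 1/(5800 + 15914) = 1/21714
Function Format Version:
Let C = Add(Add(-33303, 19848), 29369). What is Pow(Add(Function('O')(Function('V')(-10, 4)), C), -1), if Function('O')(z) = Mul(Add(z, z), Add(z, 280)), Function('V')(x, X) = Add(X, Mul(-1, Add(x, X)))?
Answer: Rational(1, 21714) ≈ 4.6053e-5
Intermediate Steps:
Function('V')(x, X) = Mul(-1, x) (Function('V')(x, X) = Add(X, Mul(-1, Add(X, x))) = Add(X, Add(Mul(-1, X), Mul(-1, x))) = Mul(-1, x))
C = 15914 (C = Add(-13455, 29369) = 15914)
Function('O')(z) = Mul(2, z, Add(280, z)) (Function('O')(z) = Mul(Mul(2, z), Add(280, z)) = Mul(2, z, Add(280, z)))
Pow(Add(Function('O')(Function('V')(-10, 4)), C), -1) = Pow(Add(Mul(2, Mul(-1, -10), Add(280, Mul(-1, -10))), 15914), -1) = Pow(Add(Mul(2, 10, Add(280, 10)), 15914), -1) = Pow(Add(Mul(2, 10, 290), 15914), -1) = Pow(Add(5800, 15914), -1) = Pow(21714, -1) = Rational(1, 21714)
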